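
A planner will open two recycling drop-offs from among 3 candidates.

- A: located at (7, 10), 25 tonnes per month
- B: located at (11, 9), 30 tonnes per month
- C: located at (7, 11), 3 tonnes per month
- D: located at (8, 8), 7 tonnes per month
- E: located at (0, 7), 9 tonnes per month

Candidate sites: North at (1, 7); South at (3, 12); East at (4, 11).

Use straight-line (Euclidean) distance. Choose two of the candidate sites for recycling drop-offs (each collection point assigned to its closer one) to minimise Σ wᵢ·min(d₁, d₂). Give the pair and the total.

Evaluate every pair (each demand assigned to the nearer of the two):
  {North, East}: total = 350.5
  {South, East}: total = 392.4
  {North, South}: total = 434.3
Best pair: {North, East} with total 350.5.

{North, East}, total 350.5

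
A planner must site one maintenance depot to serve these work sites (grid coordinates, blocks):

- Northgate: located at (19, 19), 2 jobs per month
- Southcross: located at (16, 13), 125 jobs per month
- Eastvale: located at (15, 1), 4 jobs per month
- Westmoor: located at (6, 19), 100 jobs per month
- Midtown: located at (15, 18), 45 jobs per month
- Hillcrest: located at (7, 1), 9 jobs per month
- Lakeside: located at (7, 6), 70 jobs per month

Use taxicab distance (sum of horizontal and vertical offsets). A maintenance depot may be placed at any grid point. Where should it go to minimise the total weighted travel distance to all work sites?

(7, 13)

Manhattan distance separates: Σwᵢ(|x−xᵢ|+|y−yᵢ|) = Σwᵢ|x−xᵢ| + Σwᵢ|y−yᵢ|, so x and y are optimised independently as 1-D weighted medians.
Total weight W = 355; half = 177.5.
x-coordinate, sorted with cumulative weight:
  x=6 (Westmoor, w=100) cum 100
  x=7 (Hillcrest, w=9) cum 109
  x=7 (Lakeside, w=70) cum 179  ← median
  x=15 (Eastvale, w=4) cum 183
  x=15 (Midtown, w=45) cum 228
  x=16 (Southcross, w=125) cum 353
  x=19 (Northgate, w=2) cum 355
⇒ x* = 7
y-coordinate, sorted with cumulative weight:
  y=1 (Eastvale, w=4) cum 4
  y=1 (Hillcrest, w=9) cum 13
  y=6 (Lakeside, w=70) cum 83
  y=13 (Southcross, w=125) cum 208  ← median
  y=18 (Midtown, w=45) cum 253
  y=19 (Northgate, w=2) cum 255
  y=19 (Westmoor, w=100) cum 355
⇒ y* = 13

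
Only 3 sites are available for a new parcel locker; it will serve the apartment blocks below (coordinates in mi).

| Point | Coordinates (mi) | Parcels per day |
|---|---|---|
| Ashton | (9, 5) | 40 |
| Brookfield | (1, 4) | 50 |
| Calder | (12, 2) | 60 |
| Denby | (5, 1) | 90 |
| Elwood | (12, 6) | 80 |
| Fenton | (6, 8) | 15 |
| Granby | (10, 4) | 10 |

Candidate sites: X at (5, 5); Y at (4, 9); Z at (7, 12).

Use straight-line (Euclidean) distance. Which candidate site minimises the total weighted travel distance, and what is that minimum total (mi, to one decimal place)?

X, total 1847.2 mi

Total weighted distance at each candidate:
  X (5, 5): total = 1847.2
  Y (4, 9): total = 2706.2
  Z (7, 12): total = 3240.4
Minimum is at X with total 1847.2 mi.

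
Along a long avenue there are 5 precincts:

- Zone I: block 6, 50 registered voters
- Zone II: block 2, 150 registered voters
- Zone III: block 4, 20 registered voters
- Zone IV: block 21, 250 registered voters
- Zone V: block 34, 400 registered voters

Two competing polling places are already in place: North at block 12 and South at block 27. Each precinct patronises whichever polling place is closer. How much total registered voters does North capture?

220

The indifferent point is the midpoint (12+27)/2 = 19.5; precincts left of it (closer to North at 12) go to North, those right go to South.
  Zone II at 2 (w=150) → North
  Zone III at 4 (w=20) → North
  Zone I at 6 (w=50) → North
  Zone IV at 21 (w=250) → South
  Zone V at 34 (w=400) → South
North captures 220; South captures 650.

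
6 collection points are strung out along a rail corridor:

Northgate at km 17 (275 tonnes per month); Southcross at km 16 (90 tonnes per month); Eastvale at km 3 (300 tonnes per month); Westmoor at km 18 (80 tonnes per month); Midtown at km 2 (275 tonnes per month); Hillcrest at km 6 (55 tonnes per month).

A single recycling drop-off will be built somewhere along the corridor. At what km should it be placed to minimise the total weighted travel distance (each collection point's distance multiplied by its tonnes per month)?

x = 3

For a sum of weighted absolute distances on a line, the optimum is the weighted median (not the mean). Total weight W = 1075; half-weight = 537.5.
Sort by position and accumulate weight:
  km 2 (Midtown, w=275) → cum 275
  km 3 (Eastvale, w=300) → cum 575  ≥ 537.5 → median here
  km 6 (Hillcrest, w=55) → cum 630
  km 16 (Southcross, w=90) → cum 720
  km 17 (Northgate, w=275) → cum 995
  km 18 (Westmoor, w=80) → cum 1075
Optimal location: km 3.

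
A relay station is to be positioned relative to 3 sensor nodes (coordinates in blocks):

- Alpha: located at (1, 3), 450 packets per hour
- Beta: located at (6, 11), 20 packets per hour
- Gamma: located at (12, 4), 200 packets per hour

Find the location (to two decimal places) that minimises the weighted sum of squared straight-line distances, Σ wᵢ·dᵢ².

The minimiser of Σwᵢ‖p−pᵢ‖² is the weighted centroid p* = (Σwᵢpᵢ)/(Σwᵢ).
Σwᵢ = 670.
Σwᵢxᵢ = 450·1 + 20·6 + 200·12 = 2970.
Σwᵢyᵢ = 450·3 + 20·11 + 200·4 = 2370.
x* = 2970/670 = 4.43, y* = 2370/670 = 3.54.

(4.43, 3.54)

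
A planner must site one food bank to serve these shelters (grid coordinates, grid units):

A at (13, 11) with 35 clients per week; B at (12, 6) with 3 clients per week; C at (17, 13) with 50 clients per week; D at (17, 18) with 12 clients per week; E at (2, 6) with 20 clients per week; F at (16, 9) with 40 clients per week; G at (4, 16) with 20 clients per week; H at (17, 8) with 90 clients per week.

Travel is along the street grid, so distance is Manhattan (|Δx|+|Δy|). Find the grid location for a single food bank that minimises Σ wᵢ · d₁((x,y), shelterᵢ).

(17, 9)

Manhattan distance separates: Σwᵢ(|x−xᵢ|+|y−yᵢ|) = Σwᵢ|x−xᵢ| + Σwᵢ|y−yᵢ|, so x and y are optimised independently as 1-D weighted medians.
Total weight W = 270; half = 135.
x-coordinate, sorted with cumulative weight:
  x=2 (E, w=20) cum 20
  x=4 (G, w=20) cum 40
  x=12 (B, w=3) cum 43
  x=13 (A, w=35) cum 78
  x=16 (F, w=40) cum 118
  x=17 (C, w=50) cum 168  ← median
  x=17 (D, w=12) cum 180
  x=17 (H, w=90) cum 270
⇒ x* = 17
y-coordinate, sorted with cumulative weight:
  y=6 (B, w=3) cum 3
  y=6 (E, w=20) cum 23
  y=8 (H, w=90) cum 113
  y=9 (F, w=40) cum 153  ← median
  y=11 (A, w=35) cum 188
  y=13 (C, w=50) cum 238
  y=16 (G, w=20) cum 258
  y=18 (D, w=12) cum 270
⇒ y* = 9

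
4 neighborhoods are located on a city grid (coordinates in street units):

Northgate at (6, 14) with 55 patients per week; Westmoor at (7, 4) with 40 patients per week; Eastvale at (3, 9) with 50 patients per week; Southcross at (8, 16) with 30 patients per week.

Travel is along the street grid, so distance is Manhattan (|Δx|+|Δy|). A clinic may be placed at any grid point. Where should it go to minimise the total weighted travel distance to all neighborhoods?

(6, 9)

Manhattan distance separates: Σwᵢ(|x−xᵢ|+|y−yᵢ|) = Σwᵢ|x−xᵢ| + Σwᵢ|y−yᵢ|, so x and y are optimised independently as 1-D weighted medians.
Total weight W = 175; half = 87.5.
x-coordinate, sorted with cumulative weight:
  x=3 (Eastvale, w=50) cum 50
  x=6 (Northgate, w=55) cum 105  ← median
  x=7 (Westmoor, w=40) cum 145
  x=8 (Southcross, w=30) cum 175
⇒ x* = 6
y-coordinate, sorted with cumulative weight:
  y=4 (Westmoor, w=40) cum 40
  y=9 (Eastvale, w=50) cum 90  ← median
  y=14 (Northgate, w=55) cum 145
  y=16 (Southcross, w=30) cum 175
⇒ y* = 9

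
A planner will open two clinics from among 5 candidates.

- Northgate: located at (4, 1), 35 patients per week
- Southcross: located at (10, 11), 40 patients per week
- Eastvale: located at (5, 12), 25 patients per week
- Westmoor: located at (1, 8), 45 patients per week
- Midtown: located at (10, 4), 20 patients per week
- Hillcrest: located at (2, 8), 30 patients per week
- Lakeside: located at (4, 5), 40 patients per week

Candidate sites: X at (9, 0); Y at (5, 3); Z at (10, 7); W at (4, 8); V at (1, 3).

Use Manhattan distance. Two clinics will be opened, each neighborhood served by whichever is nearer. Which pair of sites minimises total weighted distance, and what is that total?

{Z, W}, total 905

Evaluate every pair (each demand assigned to the nearer of the two):
  {Z, W}: total = 905
  {Y, W}: total = 1025
  {X, W}: total = 1110
  {W, V}: total = 1175
  {Z, V}: total = 1250
  {Y, Z}: total = 1315
  {Y, V}: total = 1495
  {X, Y}: total = 1675
  {X, V}: total = 1685
  {X, Z}: total = 1720
Best pair: {Z, W} with total 905.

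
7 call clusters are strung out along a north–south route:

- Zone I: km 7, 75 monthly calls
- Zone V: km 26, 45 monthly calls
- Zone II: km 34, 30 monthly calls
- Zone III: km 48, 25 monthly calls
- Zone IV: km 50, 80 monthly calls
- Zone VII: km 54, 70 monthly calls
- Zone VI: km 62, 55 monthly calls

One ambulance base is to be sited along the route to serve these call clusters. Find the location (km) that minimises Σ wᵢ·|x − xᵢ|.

For a sum of weighted absolute distances on a line, the optimum is the weighted median (not the mean). Total weight W = 380; half-weight = 190.
Sort by position and accumulate weight:
  km 7 (Zone I, w=75) → cum 75
  km 26 (Zone V, w=45) → cum 120
  km 34 (Zone II, w=30) → cum 150
  km 48 (Zone III, w=25) → cum 175
  km 50 (Zone IV, w=80) → cum 255  ≥ 190 → median here
  km 54 (Zone VII, w=70) → cum 325
  km 62 (Zone VI, w=55) → cum 380
Optimal location: km 50.

x = 50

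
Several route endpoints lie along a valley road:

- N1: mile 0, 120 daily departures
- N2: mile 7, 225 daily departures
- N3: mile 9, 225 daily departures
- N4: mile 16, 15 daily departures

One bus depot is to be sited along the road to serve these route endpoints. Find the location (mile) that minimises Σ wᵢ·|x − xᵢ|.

For a sum of weighted absolute distances on a line, the optimum is the weighted median (not the mean). Total weight W = 585; half-weight = 292.5.
Sort by position and accumulate weight:
  mile 0 (N1, w=120) → cum 120
  mile 7 (N2, w=225) → cum 345  ≥ 292.5 → median here
  mile 9 (N3, w=225) → cum 570
  mile 16 (N4, w=15) → cum 585
Optimal location: mile 7.

x = 7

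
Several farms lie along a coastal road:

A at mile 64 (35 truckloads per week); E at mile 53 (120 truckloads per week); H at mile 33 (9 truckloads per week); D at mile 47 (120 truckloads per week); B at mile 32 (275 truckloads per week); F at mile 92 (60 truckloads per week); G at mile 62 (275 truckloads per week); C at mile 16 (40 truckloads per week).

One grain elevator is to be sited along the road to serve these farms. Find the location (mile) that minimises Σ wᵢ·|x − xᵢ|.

For a sum of weighted absolute distances on a line, the optimum is the weighted median (not the mean). Total weight W = 934; half-weight = 467.
Sort by position and accumulate weight:
  mile 16 (C, w=40) → cum 40
  mile 32 (B, w=275) → cum 315
  mile 33 (H, w=9) → cum 324
  mile 47 (D, w=120) → cum 444
  mile 53 (E, w=120) → cum 564  ≥ 467 → median here
  mile 62 (G, w=275) → cum 839
  mile 64 (A, w=35) → cum 874
  mile 92 (F, w=60) → cum 934
Optimal location: mile 53.

x = 53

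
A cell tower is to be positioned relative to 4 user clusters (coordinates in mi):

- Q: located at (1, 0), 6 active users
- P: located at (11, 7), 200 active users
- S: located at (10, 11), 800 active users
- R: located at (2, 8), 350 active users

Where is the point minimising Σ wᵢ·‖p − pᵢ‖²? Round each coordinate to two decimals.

The minimiser of Σwᵢ‖p−pᵢ‖² is the weighted centroid p* = (Σwᵢpᵢ)/(Σwᵢ).
Σwᵢ = 1356.
Σwᵢxᵢ = 6·1 + 200·11 + 800·10 + 350·2 = 10906.
Σwᵢyᵢ = 6·0 + 200·7 + 800·11 + 350·8 = 13000.
x* = 10906/1356 = 8.04, y* = 13000/1356 = 9.59.

(8.04, 9.59)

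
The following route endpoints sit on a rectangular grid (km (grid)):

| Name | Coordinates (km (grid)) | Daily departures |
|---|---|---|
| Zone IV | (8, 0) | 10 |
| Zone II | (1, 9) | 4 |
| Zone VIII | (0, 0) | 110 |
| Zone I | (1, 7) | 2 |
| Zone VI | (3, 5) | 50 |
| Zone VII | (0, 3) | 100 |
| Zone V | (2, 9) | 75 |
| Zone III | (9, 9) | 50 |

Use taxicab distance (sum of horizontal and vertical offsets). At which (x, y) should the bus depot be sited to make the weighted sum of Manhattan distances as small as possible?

Manhattan distance separates: Σwᵢ(|x−xᵢ|+|y−yᵢ|) = Σwᵢ|x−xᵢ| + Σwᵢ|y−yᵢ|, so x and y are optimised independently as 1-D weighted medians.
Total weight W = 401; half = 200.5.
x-coordinate, sorted with cumulative weight:
  x=0 (Zone VIII, w=110) cum 110
  x=0 (Zone VII, w=100) cum 210  ← median
  x=1 (Zone II, w=4) cum 214
  x=1 (Zone I, w=2) cum 216
  x=2 (Zone V, w=75) cum 291
  x=3 (Zone VI, w=50) cum 341
  x=8 (Zone IV, w=10) cum 351
  x=9 (Zone III, w=50) cum 401
⇒ x* = 0
y-coordinate, sorted with cumulative weight:
  y=0 (Zone IV, w=10) cum 10
  y=0 (Zone VIII, w=110) cum 120
  y=3 (Zone VII, w=100) cum 220  ← median
  y=5 (Zone VI, w=50) cum 270
  y=7 (Zone I, w=2) cum 272
  y=9 (Zone II, w=4) cum 276
  y=9 (Zone V, w=75) cum 351
  y=9 (Zone III, w=50) cum 401
⇒ y* = 3

(0, 3)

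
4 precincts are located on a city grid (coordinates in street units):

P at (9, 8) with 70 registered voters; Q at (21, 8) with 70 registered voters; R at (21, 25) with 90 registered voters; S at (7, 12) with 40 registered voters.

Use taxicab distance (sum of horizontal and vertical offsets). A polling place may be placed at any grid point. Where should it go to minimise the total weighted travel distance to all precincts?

Manhattan distance separates: Σwᵢ(|x−xᵢ|+|y−yᵢ|) = Σwᵢ|x−xᵢ| + Σwᵢ|y−yᵢ|, so x and y are optimised independently as 1-D weighted medians.
Total weight W = 270; half = 135.
x-coordinate, sorted with cumulative weight:
  x=7 (S, w=40) cum 40
  x=9 (P, w=70) cum 110
  x=21 (Q, w=70) cum 180  ← median
  x=21 (R, w=90) cum 270
⇒ x* = 21
y-coordinate, sorted with cumulative weight:
  y=8 (P, w=70) cum 70
  y=8 (Q, w=70) cum 140  ← median
  y=12 (S, w=40) cum 180
  y=25 (R, w=90) cum 270
⇒ y* = 8

(21, 8)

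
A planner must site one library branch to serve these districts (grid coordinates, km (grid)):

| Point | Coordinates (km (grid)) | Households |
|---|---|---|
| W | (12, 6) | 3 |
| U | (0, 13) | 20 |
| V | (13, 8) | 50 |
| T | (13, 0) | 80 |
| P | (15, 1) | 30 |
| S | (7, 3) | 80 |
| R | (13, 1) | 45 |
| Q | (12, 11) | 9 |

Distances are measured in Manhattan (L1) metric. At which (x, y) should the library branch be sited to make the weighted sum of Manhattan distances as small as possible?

Manhattan distance separates: Σwᵢ(|x−xᵢ|+|y−yᵢ|) = Σwᵢ|x−xᵢ| + Σwᵢ|y−yᵢ|, so x and y are optimised independently as 1-D weighted medians.
Total weight W = 317; half = 158.5.
x-coordinate, sorted with cumulative weight:
  x=0 (U, w=20) cum 20
  x=7 (S, w=80) cum 100
  x=12 (W, w=3) cum 103
  x=12 (Q, w=9) cum 112
  x=13 (V, w=50) cum 162  ← median
  x=13 (T, w=80) cum 242
  x=13 (R, w=45) cum 287
  x=15 (P, w=30) cum 317
⇒ x* = 13
y-coordinate, sorted with cumulative weight:
  y=0 (T, w=80) cum 80
  y=1 (P, w=30) cum 110
  y=1 (R, w=45) cum 155
  y=3 (S, w=80) cum 235  ← median
  y=6 (W, w=3) cum 238
  y=8 (V, w=50) cum 288
  y=11 (Q, w=9) cum 297
  y=13 (U, w=20) cum 317
⇒ y* = 3

(13, 3)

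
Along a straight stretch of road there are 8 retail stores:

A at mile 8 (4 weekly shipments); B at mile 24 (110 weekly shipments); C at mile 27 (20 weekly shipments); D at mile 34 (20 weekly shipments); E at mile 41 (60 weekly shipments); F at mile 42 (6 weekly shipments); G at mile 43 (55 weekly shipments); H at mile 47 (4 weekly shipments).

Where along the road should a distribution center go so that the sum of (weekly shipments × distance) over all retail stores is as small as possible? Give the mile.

For a sum of weighted absolute distances on a line, the optimum is the weighted median (not the mean). Total weight W = 279; half-weight = 139.5.
Sort by position and accumulate weight:
  mile 8 (A, w=4) → cum 4
  mile 24 (B, w=110) → cum 114
  mile 27 (C, w=20) → cum 134
  mile 34 (D, w=20) → cum 154  ≥ 139.5 → median here
  mile 41 (E, w=60) → cum 214
  mile 42 (F, w=6) → cum 220
  mile 43 (G, w=55) → cum 275
  mile 47 (H, w=4) → cum 279
Optimal location: mile 34.

x = 34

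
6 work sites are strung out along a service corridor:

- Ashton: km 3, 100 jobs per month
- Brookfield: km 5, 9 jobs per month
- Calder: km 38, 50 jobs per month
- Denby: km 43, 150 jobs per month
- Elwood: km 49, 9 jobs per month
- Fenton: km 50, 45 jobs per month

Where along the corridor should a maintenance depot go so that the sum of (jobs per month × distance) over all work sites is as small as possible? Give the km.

For a sum of weighted absolute distances on a line, the optimum is the weighted median (not the mean). Total weight W = 363; half-weight = 181.5.
Sort by position and accumulate weight:
  km 3 (Ashton, w=100) → cum 100
  km 5 (Brookfield, w=9) → cum 109
  km 38 (Calder, w=50) → cum 159
  km 43 (Denby, w=150) → cum 309  ≥ 181.5 → median here
  km 49 (Elwood, w=9) → cum 318
  km 50 (Fenton, w=45) → cum 363
Optimal location: km 43.

x = 43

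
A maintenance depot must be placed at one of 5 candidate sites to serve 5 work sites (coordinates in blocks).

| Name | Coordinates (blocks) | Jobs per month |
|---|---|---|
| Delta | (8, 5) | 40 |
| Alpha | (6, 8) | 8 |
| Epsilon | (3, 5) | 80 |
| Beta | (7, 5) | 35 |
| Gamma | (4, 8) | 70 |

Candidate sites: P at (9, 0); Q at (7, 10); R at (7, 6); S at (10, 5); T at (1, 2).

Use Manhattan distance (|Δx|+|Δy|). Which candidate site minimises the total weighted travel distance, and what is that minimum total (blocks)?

Total weighted distance at each candidate:
  P (9, 0): total = 2363
  Q (7, 10): total = 1509
  R (7, 6): total = 889
  S (10, 5): total = 1431
  T (1, 2): total = 1833
Minimum is at R with total 889 blocks.

R, total 889 blocks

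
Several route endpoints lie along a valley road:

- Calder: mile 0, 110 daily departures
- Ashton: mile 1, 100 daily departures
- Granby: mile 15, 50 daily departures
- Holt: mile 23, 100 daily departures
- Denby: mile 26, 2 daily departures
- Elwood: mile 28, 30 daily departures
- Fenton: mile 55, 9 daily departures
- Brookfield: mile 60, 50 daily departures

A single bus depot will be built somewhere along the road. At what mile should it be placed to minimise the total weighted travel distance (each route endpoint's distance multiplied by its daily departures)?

For a sum of weighted absolute distances on a line, the optimum is the weighted median (not the mean). Total weight W = 451; half-weight = 225.5.
Sort by position and accumulate weight:
  mile 0 (Calder, w=110) → cum 110
  mile 1 (Ashton, w=100) → cum 210
  mile 15 (Granby, w=50) → cum 260  ≥ 225.5 → median here
  mile 23 (Holt, w=100) → cum 360
  mile 26 (Denby, w=2) → cum 362
  mile 28 (Elwood, w=30) → cum 392
  mile 55 (Fenton, w=9) → cum 401
  mile 60 (Brookfield, w=50) → cum 451
Optimal location: mile 15.

x = 15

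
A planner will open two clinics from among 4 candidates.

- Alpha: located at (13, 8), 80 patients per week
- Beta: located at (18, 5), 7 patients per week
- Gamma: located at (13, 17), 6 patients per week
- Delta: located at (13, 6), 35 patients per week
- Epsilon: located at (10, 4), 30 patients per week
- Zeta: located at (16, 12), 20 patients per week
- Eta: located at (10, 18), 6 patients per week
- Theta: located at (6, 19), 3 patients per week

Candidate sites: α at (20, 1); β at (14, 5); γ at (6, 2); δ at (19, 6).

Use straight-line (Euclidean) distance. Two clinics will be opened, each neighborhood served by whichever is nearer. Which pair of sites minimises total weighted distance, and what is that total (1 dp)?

{β, δ}, total 772.5

Evaluate every pair (each demand assigned to the nearer of the two):
  {β, δ}: total = 772.5
  {α, β}: total = 802.0
  {β, γ}: total = 802.0
  {γ, δ}: total = 1210.4
  {α, δ}: total = 1356.9
  {α, γ}: total = 1668.6
Best pair: {β, δ} with total 772.5.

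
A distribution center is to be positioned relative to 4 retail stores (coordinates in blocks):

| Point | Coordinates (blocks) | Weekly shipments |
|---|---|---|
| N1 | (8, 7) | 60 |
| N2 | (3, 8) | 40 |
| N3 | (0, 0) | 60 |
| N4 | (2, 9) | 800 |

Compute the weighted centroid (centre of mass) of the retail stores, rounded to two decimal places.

The minimiser of Σwᵢ‖p−pᵢ‖² is the weighted centroid p* = (Σwᵢpᵢ)/(Σwᵢ).
Σwᵢ = 960.
Σwᵢxᵢ = 60·8 + 40·3 + 60·0 + 800·2 = 2200.
Σwᵢyᵢ = 60·7 + 40·8 + 60·0 + 800·9 = 7940.
x* = 2200/960 = 2.29, y* = 7940/960 = 8.27.

(2.29, 8.27)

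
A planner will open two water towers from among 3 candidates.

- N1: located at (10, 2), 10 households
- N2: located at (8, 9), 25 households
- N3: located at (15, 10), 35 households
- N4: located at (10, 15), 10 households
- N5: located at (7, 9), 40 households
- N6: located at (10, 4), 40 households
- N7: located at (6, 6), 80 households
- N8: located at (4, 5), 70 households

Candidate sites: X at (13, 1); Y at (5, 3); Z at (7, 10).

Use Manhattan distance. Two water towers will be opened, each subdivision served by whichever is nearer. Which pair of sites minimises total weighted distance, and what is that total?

{Y, Z}, total 1280

Evaluate every pair (each demand assigned to the nearer of the two):
  {Y, Z}: total = 1280
  {X, Z}: total = 1690
  {X, Y}: total = 1910
Best pair: {Y, Z} with total 1280.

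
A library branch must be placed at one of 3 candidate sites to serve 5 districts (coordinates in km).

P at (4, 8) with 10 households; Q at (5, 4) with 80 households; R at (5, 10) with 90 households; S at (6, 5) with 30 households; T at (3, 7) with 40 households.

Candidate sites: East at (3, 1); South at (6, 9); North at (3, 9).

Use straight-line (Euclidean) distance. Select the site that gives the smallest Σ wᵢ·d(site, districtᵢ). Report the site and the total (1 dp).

South, total 821.8 km

Total weighted distance at each candidate:
  East (3, 1): total = 1578.9
  South (6, 9): total = 821.8
  North (3, 9): total = 876.2
Minimum is at South with total 821.8 km.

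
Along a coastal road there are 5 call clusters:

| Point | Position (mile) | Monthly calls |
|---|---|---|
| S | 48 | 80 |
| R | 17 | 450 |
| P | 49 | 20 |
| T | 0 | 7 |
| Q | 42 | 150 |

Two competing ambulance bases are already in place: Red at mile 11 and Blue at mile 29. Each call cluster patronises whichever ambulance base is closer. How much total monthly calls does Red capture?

The indifferent point is the midpoint (11+29)/2 = 20; call clusters left of it (closer to Red at 11) go to Red, those right go to Blue.
  T at 0 (w=7) → Red
  R at 17 (w=450) → Red
  Q at 42 (w=150) → Blue
  S at 48 (w=80) → Blue
  P at 49 (w=20) → Blue
Red captures 457; Blue captures 250.

457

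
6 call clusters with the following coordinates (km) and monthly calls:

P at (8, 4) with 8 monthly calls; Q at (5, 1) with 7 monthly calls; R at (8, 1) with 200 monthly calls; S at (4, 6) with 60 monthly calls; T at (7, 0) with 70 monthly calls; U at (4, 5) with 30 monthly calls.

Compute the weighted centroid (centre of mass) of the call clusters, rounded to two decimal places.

(6.80, 2.00)

The minimiser of Σwᵢ‖p−pᵢ‖² is the weighted centroid p* = (Σwᵢpᵢ)/(Σwᵢ).
Σwᵢ = 375.
Σwᵢxᵢ = 8·8 + 7·5 + 200·8 + 60·4 + 70·7 + 30·4 = 2549.
Σwᵢyᵢ = 8·4 + 7·1 + 200·1 + 60·6 + 70·0 + 30·5 = 749.
x* = 2549/375 = 6.80, y* = 749/375 = 2.00.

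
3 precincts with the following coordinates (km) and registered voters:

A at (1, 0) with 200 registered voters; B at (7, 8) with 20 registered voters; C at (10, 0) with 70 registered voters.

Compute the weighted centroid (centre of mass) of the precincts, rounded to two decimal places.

(3.59, 0.55)

The minimiser of Σwᵢ‖p−pᵢ‖² is the weighted centroid p* = (Σwᵢpᵢ)/(Σwᵢ).
Σwᵢ = 290.
Σwᵢxᵢ = 200·1 + 20·7 + 70·10 = 1040.
Σwᵢyᵢ = 200·0 + 20·8 + 70·0 = 160.
x* = 1040/290 = 3.59, y* = 160/290 = 0.55.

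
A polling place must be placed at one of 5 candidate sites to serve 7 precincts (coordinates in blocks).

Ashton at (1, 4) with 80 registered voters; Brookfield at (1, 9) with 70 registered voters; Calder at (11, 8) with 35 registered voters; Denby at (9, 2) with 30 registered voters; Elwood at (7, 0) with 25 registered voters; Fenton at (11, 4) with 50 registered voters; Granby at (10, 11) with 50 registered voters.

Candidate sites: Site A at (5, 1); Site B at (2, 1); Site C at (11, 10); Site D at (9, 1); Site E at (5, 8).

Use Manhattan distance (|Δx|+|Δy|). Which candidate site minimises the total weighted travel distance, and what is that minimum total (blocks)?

Site E, total 2650 blocks

Total weighted distance at each candidate:
  Site A (5, 1): total = 3280
  Site B (2, 1): total = 3400
  Site C (11, 10): total = 3170
  Site D (9, 1): total = 3220
  Site E (5, 8): total = 2650
Minimum is at Site E with total 2650 blocks.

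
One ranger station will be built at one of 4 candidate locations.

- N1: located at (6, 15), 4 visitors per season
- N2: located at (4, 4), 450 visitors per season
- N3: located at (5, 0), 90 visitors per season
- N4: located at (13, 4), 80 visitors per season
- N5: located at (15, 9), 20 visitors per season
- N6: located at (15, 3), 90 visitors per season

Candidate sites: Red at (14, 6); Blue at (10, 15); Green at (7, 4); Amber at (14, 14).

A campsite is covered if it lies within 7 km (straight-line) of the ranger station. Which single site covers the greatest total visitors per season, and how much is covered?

Green, covering 620

Coverage radius r = 7 km; a point is covered iff (Δx)²+(Δy)² ≤ 7² = 49.
  Red (14, 6): covers {N4, N5, N6} → 190
  Blue (10, 15): covers {N1} → 4
  Green (7, 4): covers {N2, N3, N4} → 620
  Amber (14, 14): covers {N5} → 20
Maximum coverage at Green: 620 visitors per season.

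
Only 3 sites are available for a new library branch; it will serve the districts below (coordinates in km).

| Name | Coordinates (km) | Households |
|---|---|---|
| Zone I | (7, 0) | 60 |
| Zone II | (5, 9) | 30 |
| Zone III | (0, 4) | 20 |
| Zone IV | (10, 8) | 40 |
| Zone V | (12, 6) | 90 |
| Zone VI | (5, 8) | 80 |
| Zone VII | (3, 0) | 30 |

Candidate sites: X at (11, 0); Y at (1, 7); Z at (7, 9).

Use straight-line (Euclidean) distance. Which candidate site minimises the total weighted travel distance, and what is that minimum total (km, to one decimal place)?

Total weighted distance at each candidate:
  X (11, 0): total = 2708.5
  Y (1, 7): total = 2655.1
  Z (7, 9): total = 1897.7
Minimum is at Z with total 1897.7 km.

Z, total 1897.7 km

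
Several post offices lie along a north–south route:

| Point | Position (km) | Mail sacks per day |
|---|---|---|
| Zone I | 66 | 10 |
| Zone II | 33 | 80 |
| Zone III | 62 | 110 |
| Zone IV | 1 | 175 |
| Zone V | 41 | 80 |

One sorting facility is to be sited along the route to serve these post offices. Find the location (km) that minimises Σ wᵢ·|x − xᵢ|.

For a sum of weighted absolute distances on a line, the optimum is the weighted median (not the mean). Total weight W = 455; half-weight = 227.5.
Sort by position and accumulate weight:
  km 1 (Zone IV, w=175) → cum 175
  km 33 (Zone II, w=80) → cum 255  ≥ 227.5 → median here
  km 41 (Zone V, w=80) → cum 335
  km 62 (Zone III, w=110) → cum 445
  km 66 (Zone I, w=10) → cum 455
Optimal location: km 33.

x = 33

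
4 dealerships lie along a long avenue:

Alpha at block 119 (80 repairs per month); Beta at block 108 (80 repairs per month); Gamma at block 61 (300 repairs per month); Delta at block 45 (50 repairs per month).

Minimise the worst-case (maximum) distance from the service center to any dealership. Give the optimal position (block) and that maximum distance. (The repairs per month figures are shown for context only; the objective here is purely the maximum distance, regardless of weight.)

The 1-center on a line is the midpoint of the two extreme points: leftmost at 45, rightmost at 119.
Optimal location = (45 + 119)/2 = 82; maximum distance = (119 − 45)/2 = 37.

location 82, max distance 37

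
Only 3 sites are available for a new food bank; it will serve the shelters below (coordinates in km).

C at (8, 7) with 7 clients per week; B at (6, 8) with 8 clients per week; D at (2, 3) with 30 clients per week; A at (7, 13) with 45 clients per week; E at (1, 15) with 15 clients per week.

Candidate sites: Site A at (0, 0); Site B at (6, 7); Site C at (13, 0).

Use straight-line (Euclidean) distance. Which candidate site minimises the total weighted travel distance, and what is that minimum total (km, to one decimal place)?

Total weighted distance at each candidate:
  Site A (0, 0): total = 1152.5
  Site B (6, 7): total = 606.9
  Site C (13, 0): total = 1419.8
Minimum is at Site B with total 606.9 km.

Site B, total 606.9 km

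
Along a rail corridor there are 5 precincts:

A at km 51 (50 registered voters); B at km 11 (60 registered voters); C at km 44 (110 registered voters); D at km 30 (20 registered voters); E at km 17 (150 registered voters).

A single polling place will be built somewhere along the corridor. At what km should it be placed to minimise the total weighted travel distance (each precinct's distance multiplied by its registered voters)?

x = 17

For a sum of weighted absolute distances on a line, the optimum is the weighted median (not the mean). Total weight W = 390; half-weight = 195.
Sort by position and accumulate weight:
  km 11 (B, w=60) → cum 60
  km 17 (E, w=150) → cum 210  ≥ 195 → median here
  km 30 (D, w=20) → cum 230
  km 44 (C, w=110) → cum 340
  km 51 (A, w=50) → cum 390
Optimal location: km 17.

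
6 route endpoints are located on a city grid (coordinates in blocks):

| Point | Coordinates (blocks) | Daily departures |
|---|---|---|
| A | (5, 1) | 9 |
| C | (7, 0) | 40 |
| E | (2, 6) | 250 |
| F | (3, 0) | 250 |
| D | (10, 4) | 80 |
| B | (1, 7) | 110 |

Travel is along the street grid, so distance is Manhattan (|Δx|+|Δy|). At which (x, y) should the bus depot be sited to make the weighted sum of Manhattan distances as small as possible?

(3, 4)

Manhattan distance separates: Σwᵢ(|x−xᵢ|+|y−yᵢ|) = Σwᵢ|x−xᵢ| + Σwᵢ|y−yᵢ|, so x and y are optimised independently as 1-D weighted medians.
Total weight W = 739; half = 369.5.
x-coordinate, sorted with cumulative weight:
  x=1 (B, w=110) cum 110
  x=2 (E, w=250) cum 360
  x=3 (F, w=250) cum 610  ← median
  x=5 (A, w=9) cum 619
  x=7 (C, w=40) cum 659
  x=10 (D, w=80) cum 739
⇒ x* = 3
y-coordinate, sorted with cumulative weight:
  y=0 (C, w=40) cum 40
  y=0 (F, w=250) cum 290
  y=1 (A, w=9) cum 299
  y=4 (D, w=80) cum 379  ← median
  y=6 (E, w=250) cum 629
  y=7 (B, w=110) cum 739
⇒ y* = 4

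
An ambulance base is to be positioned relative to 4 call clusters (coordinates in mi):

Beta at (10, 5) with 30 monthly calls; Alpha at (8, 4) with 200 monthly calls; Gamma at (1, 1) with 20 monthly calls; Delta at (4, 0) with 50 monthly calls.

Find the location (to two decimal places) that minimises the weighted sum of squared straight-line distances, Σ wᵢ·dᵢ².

(7.07, 3.23)

The minimiser of Σwᵢ‖p−pᵢ‖² is the weighted centroid p* = (Σwᵢpᵢ)/(Σwᵢ).
Σwᵢ = 300.
Σwᵢxᵢ = 30·10 + 200·8 + 20·1 + 50·4 = 2120.
Σwᵢyᵢ = 30·5 + 200·4 + 20·1 + 50·0 = 970.
x* = 2120/300 = 7.07, y* = 970/300 = 3.23.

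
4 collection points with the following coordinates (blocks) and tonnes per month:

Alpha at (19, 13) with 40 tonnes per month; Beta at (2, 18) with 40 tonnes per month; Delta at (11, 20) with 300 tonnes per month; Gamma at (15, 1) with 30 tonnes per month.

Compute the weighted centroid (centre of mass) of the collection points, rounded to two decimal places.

The minimiser of Σwᵢ‖p−pᵢ‖² is the weighted centroid p* = (Σwᵢpᵢ)/(Σwᵢ).
Σwᵢ = 410.
Σwᵢxᵢ = 40·19 + 40·2 + 300·11 + 30·15 = 4590.
Σwᵢyᵢ = 40·13 + 40·18 + 300·20 + 30·1 = 7270.
x* = 4590/410 = 11.20, y* = 7270/410 = 17.73.

(11.20, 17.73)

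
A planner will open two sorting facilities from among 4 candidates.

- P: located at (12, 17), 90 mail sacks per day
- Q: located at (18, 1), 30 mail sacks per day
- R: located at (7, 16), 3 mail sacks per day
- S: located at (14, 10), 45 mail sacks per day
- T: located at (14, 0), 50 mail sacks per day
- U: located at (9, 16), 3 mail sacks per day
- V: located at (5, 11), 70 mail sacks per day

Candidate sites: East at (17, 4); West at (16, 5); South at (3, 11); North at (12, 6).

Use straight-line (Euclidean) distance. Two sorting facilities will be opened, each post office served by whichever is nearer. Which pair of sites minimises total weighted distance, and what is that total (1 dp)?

Evaluate every pair (each demand assigned to the nearer of the two):
  {West, South}: total = 1801.9
  {East, South}: total = 1802.9
  {South, North}: total = 1907.9
  {East, North}: total = 2203.1
  {West, North}: total = 2261.7
  {East, West}: total = 2684.5
Best pair: {West, South} with total 1801.9.

{West, South}, total 1801.9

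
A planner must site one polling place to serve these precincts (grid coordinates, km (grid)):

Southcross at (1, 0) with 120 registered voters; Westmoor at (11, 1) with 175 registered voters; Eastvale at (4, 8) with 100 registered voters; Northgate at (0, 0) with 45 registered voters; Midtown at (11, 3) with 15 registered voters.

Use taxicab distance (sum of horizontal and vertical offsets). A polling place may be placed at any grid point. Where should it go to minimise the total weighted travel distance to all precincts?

Manhattan distance separates: Σwᵢ(|x−xᵢ|+|y−yᵢ|) = Σwᵢ|x−xᵢ| + Σwᵢ|y−yᵢ|, so x and y are optimised independently as 1-D weighted medians.
Total weight W = 455; half = 227.5.
x-coordinate, sorted with cumulative weight:
  x=0 (Northgate, w=45) cum 45
  x=1 (Southcross, w=120) cum 165
  x=4 (Eastvale, w=100) cum 265  ← median
  x=11 (Westmoor, w=175) cum 440
  x=11 (Midtown, w=15) cum 455
⇒ x* = 4
y-coordinate, sorted with cumulative weight:
  y=0 (Southcross, w=120) cum 120
  y=0 (Northgate, w=45) cum 165
  y=1 (Westmoor, w=175) cum 340  ← median
  y=3 (Midtown, w=15) cum 355
  y=8 (Eastvale, w=100) cum 455
⇒ y* = 1

(4, 1)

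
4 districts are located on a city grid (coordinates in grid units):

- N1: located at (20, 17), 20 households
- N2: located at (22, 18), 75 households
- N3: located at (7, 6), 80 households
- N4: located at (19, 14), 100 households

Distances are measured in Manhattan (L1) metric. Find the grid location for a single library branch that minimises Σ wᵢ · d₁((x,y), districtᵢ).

(19, 14)

Manhattan distance separates: Σwᵢ(|x−xᵢ|+|y−yᵢ|) = Σwᵢ|x−xᵢ| + Σwᵢ|y−yᵢ|, so x and y are optimised independently as 1-D weighted medians.
Total weight W = 275; half = 137.5.
x-coordinate, sorted with cumulative weight:
  x=7 (N3, w=80) cum 80
  x=19 (N4, w=100) cum 180  ← median
  x=20 (N1, w=20) cum 200
  x=22 (N2, w=75) cum 275
⇒ x* = 19
y-coordinate, sorted with cumulative weight:
  y=6 (N3, w=80) cum 80
  y=14 (N4, w=100) cum 180  ← median
  y=17 (N1, w=20) cum 200
  y=18 (N2, w=75) cum 275
⇒ y* = 14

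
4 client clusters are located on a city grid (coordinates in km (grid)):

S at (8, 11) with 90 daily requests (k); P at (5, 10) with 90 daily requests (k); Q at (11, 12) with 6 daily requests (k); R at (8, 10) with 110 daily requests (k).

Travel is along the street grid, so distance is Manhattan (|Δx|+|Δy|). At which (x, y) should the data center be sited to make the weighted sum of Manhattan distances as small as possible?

Manhattan distance separates: Σwᵢ(|x−xᵢ|+|y−yᵢ|) = Σwᵢ|x−xᵢ| + Σwᵢ|y−yᵢ|, so x and y are optimised independently as 1-D weighted medians.
Total weight W = 296; half = 148.
x-coordinate, sorted with cumulative weight:
  x=5 (P, w=90) cum 90
  x=8 (S, w=90) cum 180  ← median
  x=8 (R, w=110) cum 290
  x=11 (Q, w=6) cum 296
⇒ x* = 8
y-coordinate, sorted with cumulative weight:
  y=10 (P, w=90) cum 90
  y=10 (R, w=110) cum 200  ← median
  y=11 (S, w=90) cum 290
  y=12 (Q, w=6) cum 296
⇒ y* = 10

(8, 10)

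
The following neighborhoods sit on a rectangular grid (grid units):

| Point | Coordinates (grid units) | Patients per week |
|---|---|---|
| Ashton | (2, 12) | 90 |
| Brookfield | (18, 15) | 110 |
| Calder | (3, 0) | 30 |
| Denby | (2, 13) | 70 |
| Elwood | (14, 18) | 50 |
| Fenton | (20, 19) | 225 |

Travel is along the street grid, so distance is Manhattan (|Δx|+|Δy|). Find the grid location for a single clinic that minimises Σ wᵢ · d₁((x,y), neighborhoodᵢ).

Manhattan distance separates: Σwᵢ(|x−xᵢ|+|y−yᵢ|) = Σwᵢ|x−xᵢ| + Σwᵢ|y−yᵢ|, so x and y are optimised independently as 1-D weighted medians.
Total weight W = 575; half = 287.5.
x-coordinate, sorted with cumulative weight:
  x=2 (Ashton, w=90) cum 90
  x=2 (Denby, w=70) cum 160
  x=3 (Calder, w=30) cum 190
  x=14 (Elwood, w=50) cum 240
  x=18 (Brookfield, w=110) cum 350  ← median
  x=20 (Fenton, w=225) cum 575
⇒ x* = 18
y-coordinate, sorted with cumulative weight:
  y=0 (Calder, w=30) cum 30
  y=12 (Ashton, w=90) cum 120
  y=13 (Denby, w=70) cum 190
  y=15 (Brookfield, w=110) cum 300  ← median
  y=18 (Elwood, w=50) cum 350
  y=19 (Fenton, w=225) cum 575
⇒ y* = 15

(18, 15)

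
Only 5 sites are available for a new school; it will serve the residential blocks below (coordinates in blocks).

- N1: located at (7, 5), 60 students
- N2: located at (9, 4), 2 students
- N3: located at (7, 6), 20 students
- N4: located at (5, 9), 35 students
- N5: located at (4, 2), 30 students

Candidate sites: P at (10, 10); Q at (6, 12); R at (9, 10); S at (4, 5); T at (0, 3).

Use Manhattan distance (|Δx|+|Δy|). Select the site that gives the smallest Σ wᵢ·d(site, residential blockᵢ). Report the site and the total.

Total weighted distance at each candidate:
  P (10, 10): total = 1264
  Q (6, 12): total = 1142
  R (9, 10): total = 1117
  S (4, 5): total = 537
  T (0, 3): total = 1295
Minimum is at S with total 537 blocks.

S, total 537 blocks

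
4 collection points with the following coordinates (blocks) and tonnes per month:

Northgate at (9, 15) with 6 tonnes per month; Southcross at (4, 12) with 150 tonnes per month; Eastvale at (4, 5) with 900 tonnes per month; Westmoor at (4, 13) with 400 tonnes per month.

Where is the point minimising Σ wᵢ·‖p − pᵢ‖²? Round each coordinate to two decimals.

The minimiser of Σwᵢ‖p−pᵢ‖² is the weighted centroid p* = (Σwᵢpᵢ)/(Σwᵢ).
Σwᵢ = 1456.
Σwᵢxᵢ = 6·9 + 150·4 + 900·4 + 400·4 = 5854.
Σwᵢyᵢ = 6·15 + 150·12 + 900·5 + 400·13 = 11590.
x* = 5854/1456 = 4.02, y* = 11590/1456 = 7.96.

(4.02, 7.96)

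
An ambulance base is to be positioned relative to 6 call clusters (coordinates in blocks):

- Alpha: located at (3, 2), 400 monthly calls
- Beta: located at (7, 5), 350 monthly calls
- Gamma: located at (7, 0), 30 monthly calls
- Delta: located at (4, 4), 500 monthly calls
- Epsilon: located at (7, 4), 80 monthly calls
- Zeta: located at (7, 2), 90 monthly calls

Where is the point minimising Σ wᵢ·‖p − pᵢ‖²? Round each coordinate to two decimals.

(4.86, 3.48)

The minimiser of Σwᵢ‖p−pᵢ‖² is the weighted centroid p* = (Σwᵢpᵢ)/(Σwᵢ).
Σwᵢ = 1450.
Σwᵢxᵢ = 400·3 + 350·7 + 30·7 + 500·4 + 80·7 + 90·7 = 7050.
Σwᵢyᵢ = 400·2 + 350·5 + 30·0 + 500·4 + 80·4 + 90·2 = 5050.
x* = 7050/1450 = 4.86, y* = 5050/1450 = 3.48.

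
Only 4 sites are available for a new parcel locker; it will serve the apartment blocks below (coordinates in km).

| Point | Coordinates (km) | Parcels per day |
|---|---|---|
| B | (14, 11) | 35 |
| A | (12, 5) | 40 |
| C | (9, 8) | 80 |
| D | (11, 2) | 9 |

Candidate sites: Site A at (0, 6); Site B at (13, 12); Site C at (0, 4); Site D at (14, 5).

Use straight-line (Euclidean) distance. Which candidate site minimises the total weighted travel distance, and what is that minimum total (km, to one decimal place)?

Site D, total 794.7 km

Total weighted distance at each candidate:
  Site A (0, 6): total = 1844.9
  Site B (13, 12): total = 876.7
  Site C (0, 4): total = 1918.0
  Site D (14, 5): total = 794.7
Minimum is at Site D with total 794.7 km.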